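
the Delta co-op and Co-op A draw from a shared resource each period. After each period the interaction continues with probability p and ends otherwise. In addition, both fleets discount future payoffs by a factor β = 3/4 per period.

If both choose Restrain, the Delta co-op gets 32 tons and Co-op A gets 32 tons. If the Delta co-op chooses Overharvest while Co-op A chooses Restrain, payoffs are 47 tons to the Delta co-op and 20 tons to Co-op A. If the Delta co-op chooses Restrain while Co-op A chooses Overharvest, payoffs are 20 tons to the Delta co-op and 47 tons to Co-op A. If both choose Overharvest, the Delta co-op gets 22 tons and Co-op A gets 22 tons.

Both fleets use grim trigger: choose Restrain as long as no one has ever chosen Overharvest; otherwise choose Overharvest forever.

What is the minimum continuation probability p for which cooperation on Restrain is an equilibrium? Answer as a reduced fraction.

Expected continuation weight on next period's payoff is β·p = 3/4·p, which plays the role of the discount factor.
Cooperation requires 3/4·p ≥ (47−32)/(47−22) = 3/5, hence p ≥ 4/5.

4/5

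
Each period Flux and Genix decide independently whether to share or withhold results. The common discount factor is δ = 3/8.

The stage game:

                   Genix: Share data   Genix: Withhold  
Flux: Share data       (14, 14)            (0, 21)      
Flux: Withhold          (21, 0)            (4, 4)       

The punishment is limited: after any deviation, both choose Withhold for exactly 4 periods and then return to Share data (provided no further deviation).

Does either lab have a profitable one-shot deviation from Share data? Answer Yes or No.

Yes

IC: δ+…+δ^4 ≥ (21−14)/(14−4) = 7/10.
At δ = 3/8: partial sum = 0.5881 < 0.7000. Cooperation not sustainable.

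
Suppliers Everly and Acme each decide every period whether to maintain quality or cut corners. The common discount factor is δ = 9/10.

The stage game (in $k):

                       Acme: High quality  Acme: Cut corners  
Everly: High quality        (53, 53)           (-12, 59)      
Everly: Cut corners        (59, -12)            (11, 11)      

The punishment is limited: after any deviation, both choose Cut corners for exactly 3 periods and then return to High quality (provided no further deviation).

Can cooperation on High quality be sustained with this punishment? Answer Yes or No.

Comparing payoff streams over the 4 periods until play realigns: cooperate → 53(1+δ+…+δ^3); deviate → 59 + 11(δ+…+δ^3).
Cooperation is sustained iff (53−11)(δ+…+δ^3) ≥ 59−53.
δ+…+δ^3 = 9/10·(1−(9/10)^3)/(1−9/10) = 2.4390, and (59−53)/(53−11) = 0.1429.
2.4390 ≥ 0.1429, so cooperation is sustainable.

Yes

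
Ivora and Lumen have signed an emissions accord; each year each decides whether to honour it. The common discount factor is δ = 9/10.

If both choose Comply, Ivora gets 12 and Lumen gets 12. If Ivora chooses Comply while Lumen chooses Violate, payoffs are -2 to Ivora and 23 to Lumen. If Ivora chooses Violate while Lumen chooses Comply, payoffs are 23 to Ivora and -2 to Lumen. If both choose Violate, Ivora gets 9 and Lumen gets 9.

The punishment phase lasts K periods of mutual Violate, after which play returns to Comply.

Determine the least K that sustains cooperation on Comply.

IC: δ(1−δ^K)/(1−δ) ≥ (23−12)/(12−9) = 11/3.
With δ = 9/10: need 1 − δ^K ≥ 11/3·(1−9/10)/(9/10), i.e. δ^K ≤ 0.5926.
Since (9/10)^4 = 0.6561 and (9/10)^5 = 0.5905, the smallest such K is 5.

5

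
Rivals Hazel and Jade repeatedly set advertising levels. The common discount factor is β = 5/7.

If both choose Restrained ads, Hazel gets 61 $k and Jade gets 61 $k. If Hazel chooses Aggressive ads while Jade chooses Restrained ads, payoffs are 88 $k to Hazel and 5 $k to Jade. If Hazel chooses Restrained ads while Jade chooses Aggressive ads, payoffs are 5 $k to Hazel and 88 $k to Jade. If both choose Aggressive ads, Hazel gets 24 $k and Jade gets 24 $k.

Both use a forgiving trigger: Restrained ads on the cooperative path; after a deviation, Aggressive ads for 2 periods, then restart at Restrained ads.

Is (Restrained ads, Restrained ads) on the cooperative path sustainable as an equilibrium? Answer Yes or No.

Comparing payoff streams over the 3 periods until play realigns: cooperate → 61(1+β+…+β^2); deviate → 88 + 24(β+…+β^2).
Cooperation is sustained iff (61−24)(β+…+β^2) ≥ 88−61.
β+…+β^2 = 5/7·(1−(5/7)^2)/(1−5/7) = 1.2245, and (88−61)/(61−24) = 0.7297.
1.2245 ≥ 0.7297, so cooperation is sustainable.

Yes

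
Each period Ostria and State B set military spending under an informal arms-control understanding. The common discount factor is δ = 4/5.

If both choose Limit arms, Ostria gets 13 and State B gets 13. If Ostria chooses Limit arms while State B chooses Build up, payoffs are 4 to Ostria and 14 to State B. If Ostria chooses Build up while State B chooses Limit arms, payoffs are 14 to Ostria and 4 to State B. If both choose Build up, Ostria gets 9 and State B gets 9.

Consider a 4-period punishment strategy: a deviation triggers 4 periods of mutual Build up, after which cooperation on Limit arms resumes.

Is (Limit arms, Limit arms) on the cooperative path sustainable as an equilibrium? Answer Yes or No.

IC: δ+…+δ^4 ≥ (14−13)/(13−9) = 1/4.
At δ = 4/5: partial sum = 2.3616 ≥ 0.2500. Cooperation sustainable.

Yes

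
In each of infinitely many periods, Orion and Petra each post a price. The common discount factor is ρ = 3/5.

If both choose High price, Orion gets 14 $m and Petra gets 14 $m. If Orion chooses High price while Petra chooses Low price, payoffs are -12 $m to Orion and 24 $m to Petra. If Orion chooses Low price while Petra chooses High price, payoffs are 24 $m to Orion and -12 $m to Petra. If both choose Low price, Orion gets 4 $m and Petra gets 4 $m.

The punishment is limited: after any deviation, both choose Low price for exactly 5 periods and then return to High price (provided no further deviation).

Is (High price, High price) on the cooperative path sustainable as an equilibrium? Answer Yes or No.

Comparing payoff streams over the 6 periods until play realigns: cooperate → 14(1+ρ+…+ρ^5); deviate → 24 + 4(ρ+…+ρ^5).
Cooperation is sustained iff (14−4)(ρ+…+ρ^5) ≥ 24−14.
ρ+…+ρ^5 = 3/5·(1−(3/5)^5)/(1−3/5) = 1.3834, and (24−14)/(14−4) = 1.0000.
1.3834 ≥ 1.0000, so cooperation is sustainable.

Yes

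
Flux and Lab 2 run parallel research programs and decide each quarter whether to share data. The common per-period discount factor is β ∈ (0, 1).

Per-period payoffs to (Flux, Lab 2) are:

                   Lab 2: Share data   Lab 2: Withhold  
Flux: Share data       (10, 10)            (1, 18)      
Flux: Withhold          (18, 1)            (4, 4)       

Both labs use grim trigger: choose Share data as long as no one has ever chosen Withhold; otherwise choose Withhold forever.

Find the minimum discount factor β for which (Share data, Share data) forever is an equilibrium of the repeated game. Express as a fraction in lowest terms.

Under grim trigger the critical discount factor is (T−C)/(T−P) with T = 18, C = 10, P = 4.
β* = (18−10)/(18−4) = 8/14 = 4/7.

4/7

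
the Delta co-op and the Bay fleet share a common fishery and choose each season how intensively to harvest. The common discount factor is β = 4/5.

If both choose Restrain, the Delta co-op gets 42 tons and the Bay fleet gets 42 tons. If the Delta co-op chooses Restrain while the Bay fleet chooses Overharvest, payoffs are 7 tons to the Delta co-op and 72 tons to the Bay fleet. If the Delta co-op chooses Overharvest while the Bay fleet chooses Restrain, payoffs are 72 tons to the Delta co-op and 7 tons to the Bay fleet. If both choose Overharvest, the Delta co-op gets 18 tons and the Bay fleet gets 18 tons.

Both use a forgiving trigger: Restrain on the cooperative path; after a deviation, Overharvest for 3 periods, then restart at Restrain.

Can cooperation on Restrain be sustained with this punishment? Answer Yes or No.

A one-shot deviation gives 72 now, then 18 for 3 periods, then back to 42.
Gain from deviating: (72−42) today; loss: (42−18) in each of the next 3 periods.
No-deviation condition: (42−18)(β+…+β^3) ≥ 72−42, i.e. β+…+β^3 ≥ 5/4.
At β = 4/5: β+…+β^3 = 1.9520 ≥ 1.2500.
So cooperation is sustainable.

Yes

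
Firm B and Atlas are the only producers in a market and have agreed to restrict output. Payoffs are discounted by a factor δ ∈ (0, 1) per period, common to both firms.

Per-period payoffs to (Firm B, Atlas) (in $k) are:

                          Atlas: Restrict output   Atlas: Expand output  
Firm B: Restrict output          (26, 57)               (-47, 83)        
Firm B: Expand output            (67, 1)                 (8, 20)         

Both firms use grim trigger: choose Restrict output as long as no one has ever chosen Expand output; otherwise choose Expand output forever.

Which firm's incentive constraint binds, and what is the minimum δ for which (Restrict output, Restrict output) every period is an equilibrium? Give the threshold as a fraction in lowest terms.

Firm B; δ ≥ 41/59

Firm B: cooperation gives 26 each period; deviation gives 67 once then 8 forever.
  26/(1−δ) ≥ 67 + 8δ/(1−δ) ⇒ δ ≥ 41/59.
Atlas: cooperation gives 57 each period; deviation gives 83 once then 20 forever.
  δ ≥ 26/63.
Both must hold, so the binding constraint is Firm B's: δ ≥ 41/59.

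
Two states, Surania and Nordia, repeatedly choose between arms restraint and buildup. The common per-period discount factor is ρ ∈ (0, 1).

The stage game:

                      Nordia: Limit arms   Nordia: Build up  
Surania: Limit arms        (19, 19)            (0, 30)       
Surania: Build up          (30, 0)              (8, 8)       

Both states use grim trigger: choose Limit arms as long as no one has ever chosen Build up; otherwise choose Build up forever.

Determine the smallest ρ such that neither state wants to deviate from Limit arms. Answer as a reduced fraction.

1/2

Under grim trigger the critical discount factor is (T−C)/(T−P) with T = 30, C = 19, P = 8.
ρ* = (30−19)/(30−8) = 11/22 = 1/2.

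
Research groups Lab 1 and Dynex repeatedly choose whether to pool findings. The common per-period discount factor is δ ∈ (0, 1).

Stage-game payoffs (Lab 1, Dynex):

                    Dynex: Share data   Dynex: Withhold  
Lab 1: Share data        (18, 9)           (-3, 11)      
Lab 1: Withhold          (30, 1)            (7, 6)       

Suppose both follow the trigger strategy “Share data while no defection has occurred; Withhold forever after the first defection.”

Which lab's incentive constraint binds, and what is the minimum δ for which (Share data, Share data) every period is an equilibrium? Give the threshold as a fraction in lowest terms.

Lab 1's threshold: (30−18)/(30−7) = 12/23.
Dynex's threshold: (11−9)/(11−6) = 2/5.
12/23 > 2/5, so Lab 1 binds and δ* = 12/23.

Lab 1; δ ≥ 12/23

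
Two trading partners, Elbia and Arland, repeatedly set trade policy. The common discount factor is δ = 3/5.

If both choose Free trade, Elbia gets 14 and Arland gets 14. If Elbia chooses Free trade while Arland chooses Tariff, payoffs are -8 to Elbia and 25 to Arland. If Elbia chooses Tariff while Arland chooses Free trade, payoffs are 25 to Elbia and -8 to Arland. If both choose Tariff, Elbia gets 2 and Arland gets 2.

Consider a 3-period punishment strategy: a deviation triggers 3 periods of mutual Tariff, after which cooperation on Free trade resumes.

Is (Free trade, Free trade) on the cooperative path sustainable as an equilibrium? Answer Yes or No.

A one-shot deviation gives 25 now, then 2 for 3 periods, then back to 14.
Gain from deviating: (25−14) today; loss: (14−2) in each of the next 3 periods.
No-deviation condition: (14−2)(δ+…+δ^3) ≥ 25−14, i.e. δ+…+δ^3 ≥ 11/12.
At δ = 3/5: δ+…+δ^3 = 1.1760 ≥ 0.9167.
So cooperation is sustainable.

Yes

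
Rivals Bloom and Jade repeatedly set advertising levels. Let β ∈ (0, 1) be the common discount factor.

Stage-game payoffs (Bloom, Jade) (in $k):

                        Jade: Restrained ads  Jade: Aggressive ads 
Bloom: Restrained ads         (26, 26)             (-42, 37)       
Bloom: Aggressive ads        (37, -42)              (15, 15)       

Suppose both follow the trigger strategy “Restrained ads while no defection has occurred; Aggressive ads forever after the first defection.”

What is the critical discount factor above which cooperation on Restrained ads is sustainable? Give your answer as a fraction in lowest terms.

Under grim trigger the critical discount factor is (T−C)/(T−P) with T = 37, C = 26, P = 15.
β* = (37−26)/(37−15) = 11/22 = 1/2.

1/2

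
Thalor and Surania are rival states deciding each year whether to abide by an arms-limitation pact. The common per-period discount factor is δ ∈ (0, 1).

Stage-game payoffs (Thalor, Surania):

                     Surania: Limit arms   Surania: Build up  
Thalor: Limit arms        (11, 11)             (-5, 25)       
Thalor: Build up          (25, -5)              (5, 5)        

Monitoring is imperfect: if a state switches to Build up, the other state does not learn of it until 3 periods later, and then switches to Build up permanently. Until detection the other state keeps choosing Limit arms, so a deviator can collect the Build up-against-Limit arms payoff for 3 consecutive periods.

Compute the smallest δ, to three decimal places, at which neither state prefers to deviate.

0.888

A deviator earns 25 for 3 periods, then 5 forever; cooperating earns 11 forever. Multiplying the IC by (1−δ):
11 ≥ 25(1−δ^3) + 5δ^3, so 20·δ^3 ≥ 14 and δ^3 ≥ 7/10.
δ ≥ (7/10)^(1/3) ≈ 0.888.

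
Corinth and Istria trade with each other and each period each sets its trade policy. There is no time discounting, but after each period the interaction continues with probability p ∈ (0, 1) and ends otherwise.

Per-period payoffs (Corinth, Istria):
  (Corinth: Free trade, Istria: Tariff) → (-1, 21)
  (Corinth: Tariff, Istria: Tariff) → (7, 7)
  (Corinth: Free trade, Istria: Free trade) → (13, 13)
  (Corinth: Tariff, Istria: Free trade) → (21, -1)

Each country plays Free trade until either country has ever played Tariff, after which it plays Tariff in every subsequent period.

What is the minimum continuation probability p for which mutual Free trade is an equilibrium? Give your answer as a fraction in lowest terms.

Expected cooperation value is 13 + p·13 + p²·13 + … = 13/(1−p); deviation gives 21 + p·7/(1−p).
13 ≥ 21(1−p) + 7p ⇒ 14p ≥ 8 ⇒ p ≥ 8/14 = 4/7.

4/7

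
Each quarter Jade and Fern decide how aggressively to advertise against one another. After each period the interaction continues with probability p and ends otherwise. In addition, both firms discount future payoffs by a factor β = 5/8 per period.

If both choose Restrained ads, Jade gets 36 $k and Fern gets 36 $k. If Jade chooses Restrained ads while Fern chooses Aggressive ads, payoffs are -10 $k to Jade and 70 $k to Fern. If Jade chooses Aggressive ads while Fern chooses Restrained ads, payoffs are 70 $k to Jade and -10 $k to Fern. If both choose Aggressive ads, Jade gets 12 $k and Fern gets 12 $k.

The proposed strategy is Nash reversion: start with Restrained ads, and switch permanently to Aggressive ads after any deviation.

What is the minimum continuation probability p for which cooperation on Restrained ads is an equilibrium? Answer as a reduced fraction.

With continuation probability p and discount β, the effective per-period discount factor is βp.
Grim-trigger IC: βp ≥ (70−36)/(70−12) = 17/29.
So p ≥ (17/29)/(5/8) = 136/145.

136/145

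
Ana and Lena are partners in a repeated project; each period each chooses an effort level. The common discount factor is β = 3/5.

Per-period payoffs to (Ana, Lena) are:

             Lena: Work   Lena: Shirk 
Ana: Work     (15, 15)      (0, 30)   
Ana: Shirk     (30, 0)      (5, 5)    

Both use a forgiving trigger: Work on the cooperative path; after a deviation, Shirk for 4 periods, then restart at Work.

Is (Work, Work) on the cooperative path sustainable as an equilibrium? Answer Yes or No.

No

Comparing payoff streams over the 5 periods until play realigns: cooperate → 15(1+β+…+β^4); deviate → 30 + 5(β+…+β^4).
Cooperation is sustained iff (15−5)(β+…+β^4) ≥ 30−15.
β+…+β^4 = 3/5·(1−(3/5)^4)/(1−3/5) = 1.3056, and (30−15)/(15−5) = 1.5000.
1.3056 < 1.5000, so cooperation is not sustainable.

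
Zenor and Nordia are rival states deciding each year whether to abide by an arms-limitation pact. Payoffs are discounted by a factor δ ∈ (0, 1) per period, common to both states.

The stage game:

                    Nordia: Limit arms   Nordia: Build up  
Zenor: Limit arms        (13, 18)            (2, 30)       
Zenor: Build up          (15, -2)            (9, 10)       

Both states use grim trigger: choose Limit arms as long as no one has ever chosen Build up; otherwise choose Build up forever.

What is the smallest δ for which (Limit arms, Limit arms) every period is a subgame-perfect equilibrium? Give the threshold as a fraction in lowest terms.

For Zenor: deviation gain 15−13 = 2, per-period punishment loss 13−9 = 4. IC gives δ ≥ 2/6 = 1/3.
For Nordia: gain 12, loss 8 per period, so δ ≥ 12/20 = 3/5.
The tighter constraint is Nordia's, so cooperation needs δ ≥ 3/5.

3/5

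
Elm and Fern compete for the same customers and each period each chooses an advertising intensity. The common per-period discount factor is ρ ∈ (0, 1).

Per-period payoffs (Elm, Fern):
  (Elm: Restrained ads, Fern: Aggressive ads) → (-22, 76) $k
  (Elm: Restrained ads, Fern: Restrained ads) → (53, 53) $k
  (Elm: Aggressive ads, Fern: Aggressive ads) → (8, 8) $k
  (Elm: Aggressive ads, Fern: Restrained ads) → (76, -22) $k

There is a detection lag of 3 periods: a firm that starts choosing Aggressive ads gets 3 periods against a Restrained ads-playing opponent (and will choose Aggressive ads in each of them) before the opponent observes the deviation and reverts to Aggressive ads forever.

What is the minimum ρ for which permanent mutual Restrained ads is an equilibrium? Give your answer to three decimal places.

The best deviation is to choose Aggressive ads for all 3 undetected periods, earning 76 each, then 8 forever once detected.
Deviation value: 76(1−ρ^3)/(1−ρ) + 8ρ^3/(1−ρ); cooperation value: 53/(1−ρ).
IC: 53 ≥ 76(1−ρ^3) + 8ρ^3 = 76 − 68ρ^3.
So ρ^3 ≥ 23/68, giving ρ ≥ (23/68)^(1/3) ≈ 0.697.

0.697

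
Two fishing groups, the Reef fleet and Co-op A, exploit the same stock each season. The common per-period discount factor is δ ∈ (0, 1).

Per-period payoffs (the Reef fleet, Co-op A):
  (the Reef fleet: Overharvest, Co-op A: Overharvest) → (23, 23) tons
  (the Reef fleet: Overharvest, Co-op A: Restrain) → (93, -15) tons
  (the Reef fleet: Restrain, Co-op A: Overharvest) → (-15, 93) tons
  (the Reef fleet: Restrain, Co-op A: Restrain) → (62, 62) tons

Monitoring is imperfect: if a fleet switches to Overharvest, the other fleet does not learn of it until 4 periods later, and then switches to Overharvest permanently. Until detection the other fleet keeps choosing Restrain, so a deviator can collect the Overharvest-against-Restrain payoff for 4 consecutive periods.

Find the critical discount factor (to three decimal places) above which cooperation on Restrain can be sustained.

The best deviation is to choose Overharvest for all 4 undetected periods, earning 93 each, then 23 forever once detected.
Deviation value: 93(1−δ^4)/(1−δ) + 23δ^4/(1−δ); cooperation value: 62/(1−δ).
IC: 62 ≥ 93(1−δ^4) + 23δ^4 = 93 − 70δ^4.
So δ^4 ≥ 31/70, giving δ ≥ (31/70)^(1/4) ≈ 0.816.

0.816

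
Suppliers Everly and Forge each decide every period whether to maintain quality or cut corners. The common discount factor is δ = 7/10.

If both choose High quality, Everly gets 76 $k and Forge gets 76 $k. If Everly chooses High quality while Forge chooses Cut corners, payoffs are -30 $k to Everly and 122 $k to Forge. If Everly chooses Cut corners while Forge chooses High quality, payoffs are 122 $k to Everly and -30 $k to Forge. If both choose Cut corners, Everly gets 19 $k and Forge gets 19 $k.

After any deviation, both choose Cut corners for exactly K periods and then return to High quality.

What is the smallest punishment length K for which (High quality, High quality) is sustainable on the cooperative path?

2

Need Σ_{k=1}^{K} δ^k ≥ (122−76)/(76−19) = 0.8070 at δ = 7/10.
At K = 1 the sum is 0.7000 < 0.8070; at K = 2 it is 1.1900 ≥ 0.8070.
So the minimum punishment length is K = 2.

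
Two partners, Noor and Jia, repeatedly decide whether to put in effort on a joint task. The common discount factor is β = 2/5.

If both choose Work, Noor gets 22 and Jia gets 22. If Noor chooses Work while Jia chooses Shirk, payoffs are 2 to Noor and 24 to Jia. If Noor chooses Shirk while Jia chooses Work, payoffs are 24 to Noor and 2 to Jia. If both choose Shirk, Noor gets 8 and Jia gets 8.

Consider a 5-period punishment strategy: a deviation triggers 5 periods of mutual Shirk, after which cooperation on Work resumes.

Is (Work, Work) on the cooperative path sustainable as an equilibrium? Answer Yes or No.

Yes

IC: β+…+β^5 ≥ (24−22)/(22−8) = 1/7.
At β = 2/5: partial sum = 0.6598 ≥ 0.1429. Cooperation sustainable.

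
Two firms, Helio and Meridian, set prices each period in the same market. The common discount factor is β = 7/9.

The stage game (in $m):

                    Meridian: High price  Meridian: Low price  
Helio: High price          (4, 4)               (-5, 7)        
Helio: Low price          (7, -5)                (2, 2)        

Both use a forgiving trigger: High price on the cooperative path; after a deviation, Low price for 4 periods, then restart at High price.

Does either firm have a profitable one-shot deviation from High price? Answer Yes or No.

IC: β+…+β^4 ≥ (7−4)/(4−2) = 3/2.
At β = 7/9: partial sum = 2.2192 ≥ 1.5000. Cooperation sustainable.

No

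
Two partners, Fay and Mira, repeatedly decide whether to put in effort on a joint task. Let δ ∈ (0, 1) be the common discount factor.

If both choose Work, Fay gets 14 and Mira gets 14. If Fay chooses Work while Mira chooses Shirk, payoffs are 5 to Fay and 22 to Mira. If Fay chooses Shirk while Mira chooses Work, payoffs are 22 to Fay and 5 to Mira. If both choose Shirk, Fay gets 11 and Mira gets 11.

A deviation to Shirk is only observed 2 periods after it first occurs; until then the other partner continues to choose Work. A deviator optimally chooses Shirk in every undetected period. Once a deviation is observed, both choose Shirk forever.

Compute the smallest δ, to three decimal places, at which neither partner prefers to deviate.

0.853

Deviating for the 2 undetected periods gains 22−14 = 8 per period over cooperation, then loses 14−11 = 3 per period forever once punishment starts.
Gain: 8(1 + δ + … + δ^1); loss: 3·δ^2/(1−δ).
No profitable deviation ⇔ 8(1−δ^2) ≤ 3·δ^2, i.e. δ^2 ≥ 8/(8+3) = 8/11.
Hence δ ≥ (8/11)^(1/2) ≈ 0.853.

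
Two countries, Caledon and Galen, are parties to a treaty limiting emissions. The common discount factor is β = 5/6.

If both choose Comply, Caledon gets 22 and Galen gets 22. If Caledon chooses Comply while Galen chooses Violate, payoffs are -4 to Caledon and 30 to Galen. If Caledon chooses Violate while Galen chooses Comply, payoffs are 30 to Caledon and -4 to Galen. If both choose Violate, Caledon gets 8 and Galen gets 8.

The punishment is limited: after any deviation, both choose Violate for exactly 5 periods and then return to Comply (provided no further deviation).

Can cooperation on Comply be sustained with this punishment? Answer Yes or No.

IC: β+…+β^5 ≥ (30−22)/(22−8) = 4/7.
At β = 5/6: partial sum = 2.9906 ≥ 0.5714. Cooperation sustainable.

Yes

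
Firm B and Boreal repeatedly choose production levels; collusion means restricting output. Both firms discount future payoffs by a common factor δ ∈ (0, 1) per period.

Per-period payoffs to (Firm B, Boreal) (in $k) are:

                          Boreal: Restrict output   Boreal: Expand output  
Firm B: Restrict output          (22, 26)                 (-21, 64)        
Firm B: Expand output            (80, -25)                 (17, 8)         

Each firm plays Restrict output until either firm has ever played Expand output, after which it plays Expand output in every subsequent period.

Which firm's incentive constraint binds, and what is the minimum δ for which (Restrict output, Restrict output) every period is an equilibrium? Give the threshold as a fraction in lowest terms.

Firm B; δ ≥ 58/63

Firm B's threshold: (80−22)/(80−17) = 58/63.
Boreal's threshold: (64−26)/(64−8) = 19/28.
58/63 > 19/28, so Firm B binds and δ* = 58/63.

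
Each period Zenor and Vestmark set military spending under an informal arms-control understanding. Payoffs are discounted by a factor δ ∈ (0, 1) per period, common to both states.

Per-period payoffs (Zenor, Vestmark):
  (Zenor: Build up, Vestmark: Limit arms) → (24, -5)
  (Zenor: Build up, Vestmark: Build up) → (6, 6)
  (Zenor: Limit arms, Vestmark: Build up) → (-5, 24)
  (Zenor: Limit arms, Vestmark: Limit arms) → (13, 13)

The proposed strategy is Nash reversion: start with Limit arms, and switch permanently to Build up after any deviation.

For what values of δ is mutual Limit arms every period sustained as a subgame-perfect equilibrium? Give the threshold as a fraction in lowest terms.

11/18

One-period gain from deviating is 24 − 13 = 11. The loss is 13 − 6 = 7 in every subsequent period, with present value 7·δ/(1−δ).
Deviation is unprofitable when 7·δ/(1−δ) ≥ 11, i.e. δ/(1−δ) ≥ 11/7.
Equivalently δ ≥ 11/(11+7) = 11/18.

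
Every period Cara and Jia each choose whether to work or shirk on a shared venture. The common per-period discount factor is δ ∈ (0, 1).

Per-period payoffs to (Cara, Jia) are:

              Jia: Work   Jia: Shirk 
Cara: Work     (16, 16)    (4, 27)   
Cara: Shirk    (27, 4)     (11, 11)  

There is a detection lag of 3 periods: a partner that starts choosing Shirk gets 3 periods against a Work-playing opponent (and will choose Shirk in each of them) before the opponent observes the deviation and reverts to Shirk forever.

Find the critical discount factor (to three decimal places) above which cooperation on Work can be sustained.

Deviating for the 3 undetected periods gains 27−16 = 11 per period over cooperation, then loses 16−11 = 5 per period forever once punishment starts.
Gain: 11(1 + δ + … + δ^2); loss: 5·δ^3/(1−δ).
No profitable deviation ⇔ 11(1−δ^3) ≤ 5·δ^3, i.e. δ^3 ≥ 11/(11+5) = 11/16.
Hence δ ≥ (11/16)^(1/3) ≈ 0.883.

0.883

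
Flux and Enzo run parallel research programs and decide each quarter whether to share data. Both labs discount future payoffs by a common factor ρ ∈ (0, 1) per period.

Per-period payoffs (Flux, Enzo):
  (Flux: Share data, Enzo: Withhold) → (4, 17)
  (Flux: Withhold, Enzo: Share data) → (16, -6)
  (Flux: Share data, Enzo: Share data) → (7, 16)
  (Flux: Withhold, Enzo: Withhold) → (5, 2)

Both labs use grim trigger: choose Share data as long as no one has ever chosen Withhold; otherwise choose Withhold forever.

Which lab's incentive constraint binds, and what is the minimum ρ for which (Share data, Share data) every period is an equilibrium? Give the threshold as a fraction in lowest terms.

Flux; ρ ≥ 9/11

For Flux: deviation gain 16−7 = 9, per-period punishment loss 7−5 = 2. IC gives ρ ≥ 9/11.
For Enzo: gain 1, loss 14 per period, so ρ ≥ 1/15.
The tighter constraint is Flux's, so cooperation needs ρ ≥ 9/11.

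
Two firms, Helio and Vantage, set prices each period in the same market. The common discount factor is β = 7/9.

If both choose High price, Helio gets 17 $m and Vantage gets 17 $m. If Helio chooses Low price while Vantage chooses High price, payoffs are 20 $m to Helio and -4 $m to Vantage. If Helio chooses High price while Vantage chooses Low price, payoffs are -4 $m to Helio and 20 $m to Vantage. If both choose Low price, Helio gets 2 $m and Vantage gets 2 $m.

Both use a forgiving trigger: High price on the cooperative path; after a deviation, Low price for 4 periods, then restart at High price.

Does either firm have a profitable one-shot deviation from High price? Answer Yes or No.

IC: β+…+β^4 ≥ (20−17)/(17−2) = 1/5.
At β = 7/9: partial sum = 2.2192 ≥ 0.2000. Cooperation sustainable.

No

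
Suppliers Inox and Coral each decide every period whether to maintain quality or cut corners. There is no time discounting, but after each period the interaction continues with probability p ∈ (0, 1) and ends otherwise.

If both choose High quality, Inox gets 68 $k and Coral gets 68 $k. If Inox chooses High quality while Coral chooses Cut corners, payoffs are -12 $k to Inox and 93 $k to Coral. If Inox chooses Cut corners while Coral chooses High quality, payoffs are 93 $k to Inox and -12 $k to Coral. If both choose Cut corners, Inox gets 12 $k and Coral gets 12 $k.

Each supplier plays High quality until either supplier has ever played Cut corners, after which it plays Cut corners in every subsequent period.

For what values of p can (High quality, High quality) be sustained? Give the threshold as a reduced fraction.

25/81

Expected cooperation value is 68 + p·68 + p²·68 + … = 68/(1−p); deviation gives 93 + p·12/(1−p).
68 ≥ 93(1−p) + 12p ⇒ 81p ≥ 25 ⇒ p ≥ 25/81.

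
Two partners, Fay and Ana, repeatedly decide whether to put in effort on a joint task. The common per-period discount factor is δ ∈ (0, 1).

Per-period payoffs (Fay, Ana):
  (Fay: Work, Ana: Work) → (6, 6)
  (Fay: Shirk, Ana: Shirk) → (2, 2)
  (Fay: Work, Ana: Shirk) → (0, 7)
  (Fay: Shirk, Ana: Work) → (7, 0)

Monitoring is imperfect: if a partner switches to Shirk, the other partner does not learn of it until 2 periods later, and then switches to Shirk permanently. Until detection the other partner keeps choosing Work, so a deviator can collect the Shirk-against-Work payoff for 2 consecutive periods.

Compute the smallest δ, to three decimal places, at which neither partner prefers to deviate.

A deviator earns 7 for 2 periods, then 2 forever; cooperating earns 6 forever. Multiplying the IC by (1−δ):
6 ≥ 7(1−δ^2) + 2δ^2, so 5·δ^2 ≥ 1 and δ^2 ≥ 1/5.
δ ≥ (1/5)^(1/2) ≈ 0.447.

0.447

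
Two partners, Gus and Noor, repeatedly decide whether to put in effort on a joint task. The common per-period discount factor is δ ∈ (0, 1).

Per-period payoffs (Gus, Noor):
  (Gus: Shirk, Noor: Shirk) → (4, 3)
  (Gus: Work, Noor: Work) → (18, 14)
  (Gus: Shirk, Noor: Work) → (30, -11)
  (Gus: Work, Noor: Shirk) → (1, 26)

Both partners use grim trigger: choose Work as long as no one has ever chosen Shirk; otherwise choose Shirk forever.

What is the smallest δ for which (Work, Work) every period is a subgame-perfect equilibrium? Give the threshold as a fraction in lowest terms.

12/23

Gus's threshold: (30−18)/(30−4) = 6/13.
Noor's threshold: (26−14)/(26−3) = 12/23.
6/13 < 12/23, so Noor binds and δ* = 12/23.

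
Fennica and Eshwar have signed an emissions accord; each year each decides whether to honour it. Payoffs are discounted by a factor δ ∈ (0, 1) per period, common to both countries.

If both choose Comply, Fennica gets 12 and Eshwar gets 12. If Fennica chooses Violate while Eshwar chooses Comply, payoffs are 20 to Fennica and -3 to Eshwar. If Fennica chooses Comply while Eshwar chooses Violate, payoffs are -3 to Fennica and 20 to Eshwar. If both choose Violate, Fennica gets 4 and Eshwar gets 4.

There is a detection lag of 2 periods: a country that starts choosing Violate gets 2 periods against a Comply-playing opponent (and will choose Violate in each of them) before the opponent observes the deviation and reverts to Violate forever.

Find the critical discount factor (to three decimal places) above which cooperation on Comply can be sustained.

0.707

Deviating for the 2 undetected periods gains 20−12 = 8 per period over cooperation, then loses 12−4 = 8 per period forever once punishment starts.
Gain: 8(1 + δ + … + δ^1); loss: 8·δ^2/(1−δ).
No profitable deviation ⇔ 8(1−δ^2) ≤ 8·δ^2, i.e. δ^2 ≥ 8/(8+8) = 1/2.
Hence δ ≥ (1/2)^(1/2) ≈ 0.707.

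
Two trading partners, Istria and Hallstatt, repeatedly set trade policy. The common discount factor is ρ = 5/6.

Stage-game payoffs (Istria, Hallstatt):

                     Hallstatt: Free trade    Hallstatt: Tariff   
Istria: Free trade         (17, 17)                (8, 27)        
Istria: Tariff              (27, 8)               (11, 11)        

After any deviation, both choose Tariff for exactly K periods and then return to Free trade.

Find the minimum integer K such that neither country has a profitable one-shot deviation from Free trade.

Need Σ_{k=1}^{K} ρ^k ≥ (27−17)/(17−11) = 1.6667 at ρ = 5/6.
At K = 2 the sum is 1.5278 < 1.6667; at K = 3 it is 2.1065 ≥ 1.6667.
So the minimum punishment length is K = 3.

3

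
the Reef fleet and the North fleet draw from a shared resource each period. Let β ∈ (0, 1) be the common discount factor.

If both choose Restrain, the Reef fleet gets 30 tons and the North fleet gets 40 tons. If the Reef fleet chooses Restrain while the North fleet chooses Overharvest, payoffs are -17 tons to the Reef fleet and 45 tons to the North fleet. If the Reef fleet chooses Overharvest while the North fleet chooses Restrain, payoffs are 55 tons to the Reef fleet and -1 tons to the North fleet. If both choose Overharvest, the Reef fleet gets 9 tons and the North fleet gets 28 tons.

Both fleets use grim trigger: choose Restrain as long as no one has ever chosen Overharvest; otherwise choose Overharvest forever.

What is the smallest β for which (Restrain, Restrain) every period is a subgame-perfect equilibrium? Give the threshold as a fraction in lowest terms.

the Reef fleet: cooperation gives 30 each period; deviation gives 55 once then 9 forever.
  30/(1−β) ≥ 55 + 9β/(1−β) ⇒ β ≥ 25/46.
the North fleet: cooperation gives 40 each period; deviation gives 45 once then 28 forever.
  β ≥ 5/17.
Both must hold, so the binding constraint is the Reef fleet's: β ≥ 25/46.

25/46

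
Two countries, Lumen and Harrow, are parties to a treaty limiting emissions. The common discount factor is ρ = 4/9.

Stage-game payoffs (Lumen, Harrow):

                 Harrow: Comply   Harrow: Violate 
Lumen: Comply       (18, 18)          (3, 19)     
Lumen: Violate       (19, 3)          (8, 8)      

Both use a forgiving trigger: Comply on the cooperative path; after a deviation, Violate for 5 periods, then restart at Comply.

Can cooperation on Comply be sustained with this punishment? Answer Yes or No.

IC: ρ+…+ρ^5 ≥ (19−18)/(18−8) = 1/10.
At ρ = 4/9: partial sum = 0.7861 ≥ 0.1000. Cooperation sustainable.

Yes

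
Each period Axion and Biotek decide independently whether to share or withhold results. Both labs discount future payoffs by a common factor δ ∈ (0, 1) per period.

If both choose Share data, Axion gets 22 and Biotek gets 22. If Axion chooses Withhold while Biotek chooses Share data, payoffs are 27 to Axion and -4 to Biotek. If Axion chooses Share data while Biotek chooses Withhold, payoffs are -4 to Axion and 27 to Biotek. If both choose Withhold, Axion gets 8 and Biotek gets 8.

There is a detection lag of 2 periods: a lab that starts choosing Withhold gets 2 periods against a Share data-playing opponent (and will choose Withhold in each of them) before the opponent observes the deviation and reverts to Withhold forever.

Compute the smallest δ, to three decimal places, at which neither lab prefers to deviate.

0.513

A deviator earns 27 for 2 periods, then 8 forever; cooperating earns 22 forever. Multiplying the IC by (1−δ):
22 ≥ 27(1−δ^2) + 8δ^2, so 19·δ^2 ≥ 5 and δ^2 ≥ 5/19.
δ ≥ (5/19)^(1/2) ≈ 0.513.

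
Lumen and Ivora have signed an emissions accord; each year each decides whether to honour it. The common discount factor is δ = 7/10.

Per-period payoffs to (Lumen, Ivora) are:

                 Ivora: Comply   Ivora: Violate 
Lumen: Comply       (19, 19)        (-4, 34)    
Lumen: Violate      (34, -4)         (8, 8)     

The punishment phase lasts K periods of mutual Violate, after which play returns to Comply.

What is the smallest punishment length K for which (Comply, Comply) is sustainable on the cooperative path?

No profitable deviation requires (19−8)(δ+…+δ^K) ≥ 34−19, i.e. δ+…+δ^K ≥ 15/11 ≈ 1.3636.
With δ = 7/10, the partial sums are K=1: 0.7000, K=2: 1.1900, K=3: 1.5330.
K = 3 is the first length at which the sum reaches 1.3636.

3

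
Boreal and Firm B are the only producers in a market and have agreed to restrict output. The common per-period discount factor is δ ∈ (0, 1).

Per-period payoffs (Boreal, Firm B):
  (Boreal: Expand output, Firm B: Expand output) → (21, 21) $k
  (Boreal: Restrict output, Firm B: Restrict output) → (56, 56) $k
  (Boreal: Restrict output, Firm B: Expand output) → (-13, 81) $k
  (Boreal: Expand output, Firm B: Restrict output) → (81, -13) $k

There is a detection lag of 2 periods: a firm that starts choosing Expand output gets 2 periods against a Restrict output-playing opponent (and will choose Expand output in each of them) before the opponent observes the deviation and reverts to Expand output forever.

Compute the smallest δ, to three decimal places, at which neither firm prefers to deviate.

0.645

A deviator earns 81 for 2 periods, then 21 forever; cooperating earns 56 forever. Multiplying the IC by (1−δ):
56 ≥ 81(1−δ^2) + 21δ^2, so 60·δ^2 ≥ 25 and δ^2 ≥ 5/12.
δ ≥ (5/12)^(1/2) ≈ 0.645.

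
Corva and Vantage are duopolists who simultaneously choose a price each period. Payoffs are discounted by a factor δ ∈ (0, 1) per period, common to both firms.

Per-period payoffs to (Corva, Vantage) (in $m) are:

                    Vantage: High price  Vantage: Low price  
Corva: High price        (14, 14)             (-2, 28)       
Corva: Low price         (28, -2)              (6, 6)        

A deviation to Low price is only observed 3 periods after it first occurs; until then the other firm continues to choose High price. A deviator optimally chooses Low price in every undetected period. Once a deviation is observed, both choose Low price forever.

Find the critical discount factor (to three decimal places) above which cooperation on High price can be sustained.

A deviator earns 28 for 3 periods, then 6 forever; cooperating earns 14 forever. Multiplying the IC by (1−δ):
14 ≥ 28(1−δ^3) + 6δ^3, so 22·δ^3 ≥ 14 and δ^3 ≥ 7/11.
δ ≥ (7/11)^(1/3) ≈ 0.860.

0.860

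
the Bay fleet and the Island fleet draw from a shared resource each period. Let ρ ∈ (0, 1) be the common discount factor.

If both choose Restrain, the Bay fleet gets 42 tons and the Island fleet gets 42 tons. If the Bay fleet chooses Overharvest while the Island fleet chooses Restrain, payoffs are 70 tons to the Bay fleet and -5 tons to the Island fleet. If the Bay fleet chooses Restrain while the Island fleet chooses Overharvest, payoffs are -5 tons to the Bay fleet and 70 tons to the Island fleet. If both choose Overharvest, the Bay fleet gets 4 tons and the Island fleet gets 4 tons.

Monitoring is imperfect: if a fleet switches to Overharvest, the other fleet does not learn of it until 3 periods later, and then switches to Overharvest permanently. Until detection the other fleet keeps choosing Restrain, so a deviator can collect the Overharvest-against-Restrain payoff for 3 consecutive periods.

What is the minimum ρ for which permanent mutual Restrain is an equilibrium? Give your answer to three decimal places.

0.751

Deviating for the 3 undetected periods gains 70−42 = 28 per period over cooperation, then loses 42−4 = 38 per period forever once punishment starts.
Gain: 28(1 + ρ + … + ρ^2); loss: 38·ρ^3/(1−ρ).
No profitable deviation ⇔ 28(1−ρ^3) ≤ 38·ρ^3, i.e. ρ^3 ≥ 28/(28+38) = 14/33.
Hence ρ ≥ (14/33)^(1/3) ≈ 0.751.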